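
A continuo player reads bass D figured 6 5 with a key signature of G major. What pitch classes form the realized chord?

D, F#, A, B

The written figures 6 5 are shorthand for 6/5/3: the 3 is implied.
A third above D in this key is F#.
A fifth above D in this key is A.
A sixth above D in this key is B.
Together with the bass D, this spells B minor seventh in first inversion.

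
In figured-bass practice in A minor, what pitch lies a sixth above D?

Counting 5 letter steps above D lands on B; in A minor, that letter is B.

B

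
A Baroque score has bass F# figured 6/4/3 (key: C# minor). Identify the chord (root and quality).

The figures 6/4/3 indicate a seventh chord in second inversion.
In second inversion the root lies a fourth above the bass: a fourth above F# in C# minor is B.
The chord tones are F#, A, B, D#, giving B dominant seventh.

B dominant seventh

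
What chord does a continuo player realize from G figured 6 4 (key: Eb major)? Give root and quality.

The figures 6 4 indicate a triad in second inversion.
In second inversion the root lies a fourth above the bass: a fourth above G in Eb major is C.
The chord tones are G, C, Eb, giving C minor.

C minor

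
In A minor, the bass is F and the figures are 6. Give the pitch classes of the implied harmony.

F, A, D

The written figures 6 are shorthand for 6/3: the 3 is implied.
A third above F in this key is A.
A sixth above F in this key is D.
Together with the bass F, this spells D minor in first inversion.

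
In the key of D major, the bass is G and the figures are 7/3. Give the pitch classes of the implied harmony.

The written figures 7/3 are shorthand for 7/5/3: the 5 is implied.
A third above G in this key is B.
A fifth above G in this key is D.
A seventh above G in this key is F#.
Together with the bass G, this spells G major seventh in root position.

G, B, D, F#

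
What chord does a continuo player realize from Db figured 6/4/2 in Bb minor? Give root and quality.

Eb minor seventh

The figures 6/4/2 indicate a seventh chord in third inversion.
In third inversion the root lies a second above the bass: a second above Db in Bb minor is Eb.
The chord tones are Db, Eb, Gb, Bb, giving Eb minor seventh.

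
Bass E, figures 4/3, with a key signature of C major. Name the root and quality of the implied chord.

A minor seventh

The figures 4/3 indicate a seventh chord in second inversion.
In second inversion the root lies a fourth above the bass: a fourth above E in C major is A.
The chord tones are E, G, A, C, giving A minor seventh.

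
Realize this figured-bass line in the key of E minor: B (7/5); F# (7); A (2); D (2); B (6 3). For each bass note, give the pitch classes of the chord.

B, D, F#, A | F#, A, C, E | A, B, D, F# | D, E, G, B | B, D, G

B (7/5/3): B, D, F#, A.
F# (7/5/3): F#, A, C, E.
A (6/4/2): A, B, D, F#.
D (6/4/2): D, E, G, B.
B (6/3): B, D, G.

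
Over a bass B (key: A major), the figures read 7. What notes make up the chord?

The written figures 7 are shorthand for 7/5/3: the 5/3 are implied.
A third above B in this key is D.
A fifth above B in this key is F#.
A seventh above B in this key is A.
Together with the bass B, this spells B minor seventh in root position.

B, D, F#, A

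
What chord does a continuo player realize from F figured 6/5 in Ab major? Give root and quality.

The figures 6/5 indicate a seventh chord in first inversion.
In first inversion the root lies a sixth above the bass: a sixth above F in Ab major is Db.
The chord tones are F, Ab, C, Db, giving Db major seventh.

Db major seventh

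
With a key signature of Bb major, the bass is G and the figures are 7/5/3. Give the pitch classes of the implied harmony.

A third above G in this key is Bb.
A fifth above G in this key is D.
A seventh above G in this key is F.
Together with the bass G, this spells G minor seventh in root position.

G, Bb, D, F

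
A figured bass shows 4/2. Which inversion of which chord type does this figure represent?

4/2 is shorthand for 6/4/2.
Intervals of 6/4/2 above the bass form a seventh chord; the bass is the seventh, so this is third inversion.

seventh chord, third inversion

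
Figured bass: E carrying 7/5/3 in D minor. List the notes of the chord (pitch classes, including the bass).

A third above E in this key is G.
A fifth above E in this key is Bb.
A seventh above E in this key is D.
Together with the bass E, this spells E half-diminished seventh in root position.

E, G, Bb, D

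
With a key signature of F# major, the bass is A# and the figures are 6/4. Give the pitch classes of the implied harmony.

A#, D#, F#

A fourth above A# in this key is D#.
A sixth above A# in this key is F#.
Together with the bass A#, this spells D# minor in second inversion.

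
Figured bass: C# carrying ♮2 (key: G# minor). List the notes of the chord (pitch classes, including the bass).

The written figures ♮2 are shorthand for 6/4/2: the 6/4 are implied.
A second above C# in this key is D#, made natural (D) by the ♮ figure.
A fourth above C# in this key is F#.
A sixth above C# in this key is A#.
Together with the bass C#, this spells D augmented major seventh in third inversion.

C#, D, F#, A#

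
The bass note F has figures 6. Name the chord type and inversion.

6 is shorthand for 6/3.
Intervals of 6/3 above the bass form a triad; the bass is the third, so this is first inversion.

triad, first inversion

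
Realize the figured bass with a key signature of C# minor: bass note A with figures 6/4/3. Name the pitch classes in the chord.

A third above A in this key is C#.
A fourth above A in this key is D#.
A sixth above A in this key is F#.
Together with the bass A, this spells D# half-diminished seventh in second inversion.

A, C#, D#, F#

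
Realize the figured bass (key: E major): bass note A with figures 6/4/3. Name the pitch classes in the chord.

A third above A in this key is C#.
A fourth above A in this key is D#.
A sixth above A in this key is F#.
Together with the bass A, this spells D# half-diminished seventh in second inversion.

A, C#, D#, F#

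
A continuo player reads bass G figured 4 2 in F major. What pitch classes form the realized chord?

G, A, C, E

The written figures 4 2 are shorthand for 6/4/2: the 6 is implied.
A second above G in this key is A.
A fourth above G in this key is C.
A sixth above G in this key is E.
Together with the bass G, this spells A minor seventh in third inversion.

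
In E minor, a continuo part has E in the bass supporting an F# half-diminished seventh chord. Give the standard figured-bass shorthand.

4/2

E is the seventh of F# half-diminished seventh, so the chord is in third inversion.
A seventh chord in third inversion is figured 6/4/2, conventionally abbreviated 4/2.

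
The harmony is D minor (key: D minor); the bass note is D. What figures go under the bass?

no figures

D is the root of D minor, so the chord is in root position.
A triad in root position is figured 5/3, conventionally abbreviated (no figures — root-position triad).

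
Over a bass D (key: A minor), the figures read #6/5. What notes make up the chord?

D, F, A, B#

The written figures #6/5 are shorthand for 6/5/3: the 3 is implied.
A third above D in this key is F.
A fifth above D in this key is A.
A sixth above D in this key is B, raised to B# by the sharp.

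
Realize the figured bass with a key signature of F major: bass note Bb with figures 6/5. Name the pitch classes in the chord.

Bb, D, F, G

The written figures 6/5 are shorthand for 6/5/3: the 3 is implied.
A third above Bb in this key is D.
A fifth above Bb in this key is F.
A sixth above Bb in this key is G.
Together with the bass Bb, this spells G minor seventh in first inversion.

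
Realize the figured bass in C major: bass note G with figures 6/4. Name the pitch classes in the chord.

G, C, E

A fourth above G in this key is C.
A sixth above G in this key is E.
Together with the bass G, this spells C major in second inversion.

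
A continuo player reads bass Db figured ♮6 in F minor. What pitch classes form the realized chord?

The written figures ♮6 are shorthand for 6/3: the 3 is implied.
A third above Db in this key is F.
A sixth above Db in this key is Bb, made natural (B) by the ♮ figure.

Db, F, B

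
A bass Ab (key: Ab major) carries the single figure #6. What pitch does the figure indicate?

Counting 5 letter steps above Ab lands on F; in Ab major, that letter is F.
The #6 figure raises it a semitone, giving F#.

F#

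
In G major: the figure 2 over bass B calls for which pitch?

C

Counting 1 letter step above B lands on C; in G major, that letter is C.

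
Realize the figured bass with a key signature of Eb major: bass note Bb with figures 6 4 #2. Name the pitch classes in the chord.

Bb, C#, Eb, G

A second above Bb in this key is C, raised to C# by the sharp.
A fourth above Bb in this key is Eb.
A sixth above Bb in this key is G.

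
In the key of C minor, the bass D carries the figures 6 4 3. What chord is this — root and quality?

The figures 6 4 3 indicate a seventh chord in second inversion.
In second inversion the root lies a fourth above the bass: a fourth above D in C minor is G.
The chord tones are D, F, G, Bb, giving G minor seventh.

G minor seventh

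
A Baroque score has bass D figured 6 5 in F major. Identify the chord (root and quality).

The figures 6 5 indicate a seventh chord in first inversion.
In first inversion the root lies a sixth above the bass: a sixth above D in F major is Bb.
The chord tones are D, F, A, Bb, giving Bb major seventh.

Bb major seventh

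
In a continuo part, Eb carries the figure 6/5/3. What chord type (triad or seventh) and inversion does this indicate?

Intervals of 6/5/3 above the bass form a seventh chord; the bass is the third, so this is first inversion.

seventh chord, first inversion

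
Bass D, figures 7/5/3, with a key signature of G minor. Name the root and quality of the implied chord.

D minor seventh

The figures 7/5/3 indicate a seventh chord in root position.
In root position the bass is the root, so the root is D.
The chord tones are D, F, A, C, giving D minor seventh.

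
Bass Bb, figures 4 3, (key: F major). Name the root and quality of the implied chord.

E half-diminished seventh

The figures 4 3 indicate a seventh chord in second inversion.
In second inversion the root lies a fourth above the bass: a fourth above Bb in F major is E.
The chord tones are Bb, D, E, G, giving E half-diminished seventh.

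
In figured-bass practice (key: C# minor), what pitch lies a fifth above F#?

Counting 4 letter steps above F# lands on C; in C# minor, that letter is C#.

C#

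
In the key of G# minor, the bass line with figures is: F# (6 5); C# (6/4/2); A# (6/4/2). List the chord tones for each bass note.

F#, A#, C#, D# | C#, D#, F#, A# | A#, B, D#, F#

F# (6/5/3): F#, A#, C#, D#.
C# (6/4/2): C#, D#, F#, A#.
A# (6/4/2): A#, B, D#, F#.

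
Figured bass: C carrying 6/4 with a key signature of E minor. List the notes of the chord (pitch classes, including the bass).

A fourth above C in this key is F#.
A sixth above C in this key is A.
Together with the bass C, this spells F# diminished in second inversion.

C, F#, A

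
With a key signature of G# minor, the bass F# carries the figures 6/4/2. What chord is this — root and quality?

The figures 6/4/2 indicate a seventh chord in third inversion.
In third inversion the root lies a second above the bass: a second above F# in G# minor is G#.
The chord tones are F#, G#, B, D#, giving G# minor seventh.

G# minor seventh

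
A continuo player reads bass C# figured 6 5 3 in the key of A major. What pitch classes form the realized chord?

A third above C# in this key is E.
A fifth above C# in this key is G#.
A sixth above C# in this key is A.
Together with the bass C#, this spells A major seventh in first inversion.

C#, E, G#, A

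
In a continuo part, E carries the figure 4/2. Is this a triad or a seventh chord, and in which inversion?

4/2 is shorthand for 6/4/2.
Intervals of 6/4/2 above the bass form a seventh chord; the bass is the seventh, so this is third inversion.

seventh chord, third inversion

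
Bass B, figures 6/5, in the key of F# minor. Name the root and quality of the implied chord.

The figures 6/5 indicate a seventh chord in first inversion.
In first inversion the root lies a sixth above the bass: a sixth above B in F# minor is G#.
The chord tones are B, D, F#, G#, giving G# half-diminished seventh.

G# half-diminished seventh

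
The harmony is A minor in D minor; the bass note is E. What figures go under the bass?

E is the fifth of A minor, so the chord is in second inversion.
A triad in second inversion is figured 6/4, conventionally abbreviated 6/4.

6/4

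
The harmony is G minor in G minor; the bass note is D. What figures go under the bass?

D is the fifth of G minor, so the chord is in second inversion.
A triad in second inversion is figured 6/4, conventionally abbreviated 6/4.

6/4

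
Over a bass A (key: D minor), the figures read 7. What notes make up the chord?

A, C, E, G

The written figures 7 are shorthand for 7/5/3: the 5/3 are implied.
A third above A in this key is C.
A fifth above A in this key is E.
A seventh above A in this key is G.
Together with the bass A, this spells A minor seventh in root position.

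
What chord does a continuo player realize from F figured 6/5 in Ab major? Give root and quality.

The figures 6/5 indicate a seventh chord in first inversion.
In first inversion the root lies a sixth above the bass: a sixth above F in Ab major is Db.
The chord tones are F, Ab, C, Db, giving Db major seventh.

Db major seventh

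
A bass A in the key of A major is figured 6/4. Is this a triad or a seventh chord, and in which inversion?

triad, second inversion

Intervals of 6/4 above the bass form a triad; the bass is the fifth, so this is second inversion.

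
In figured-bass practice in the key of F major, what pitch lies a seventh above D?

Counting 6 letter steps above D lands on C; in F major, that letter is C.

C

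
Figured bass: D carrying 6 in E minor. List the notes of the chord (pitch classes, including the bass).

D, F#, B

The written figures 6 are shorthand for 6/3: the 3 is implied.
A third above D in this key is F#.
A sixth above D in this key is B.
Together with the bass D, this spells B minor in first inversion.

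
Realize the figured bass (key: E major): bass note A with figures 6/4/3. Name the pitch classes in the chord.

A, C#, D#, F#

A third above A in this key is C#.
A fourth above A in this key is D#.
A sixth above A in this key is F#.
Together with the bass A, this spells D# half-diminished seventh in second inversion.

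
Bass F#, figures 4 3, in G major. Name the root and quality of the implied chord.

The figures 4 3 indicate a seventh chord in second inversion.
In second inversion the root lies a fourth above the bass: a fourth above F# in G major is B.
The chord tones are F#, A, B, D, giving B minor seventh.

B minor seventh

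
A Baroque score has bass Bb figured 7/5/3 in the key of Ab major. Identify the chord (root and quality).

The figures 7/5/3 indicate a seventh chord in root position.
In root position the bass is the root, so the root is Bb.
The chord tones are Bb, Db, F, Ab, giving Bb minor seventh.

Bb minor seventh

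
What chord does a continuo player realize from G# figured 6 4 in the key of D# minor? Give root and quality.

The figures 6 4 indicate a triad in second inversion.
In second inversion the root lies a fourth above the bass: a fourth above G# in D# minor is C#.
The chord tones are G#, C#, E#, giving C# major.

C# major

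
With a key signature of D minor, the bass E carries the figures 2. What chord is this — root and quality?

F major seventh

The figures 2 indicate a seventh chord in third inversion.
In third inversion the root lies a second above the bass: a second above E in D minor is F.
The chord tones are E, F, A, C, giving F major seventh.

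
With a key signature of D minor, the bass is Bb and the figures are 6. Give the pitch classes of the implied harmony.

Bb, D, G

The written figures 6 are shorthand for 6/3: the 3 is implied.
A third above Bb in this key is D.
A sixth above Bb in this key is G.
Together with the bass Bb, this spells G minor in first inversion.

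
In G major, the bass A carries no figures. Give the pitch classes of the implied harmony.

A, C, E

An unfigured bass implies 5/3.
A third above A in this key is C.
A fifth above A in this key is E.
Together with the bass A, this spells A minor in root position.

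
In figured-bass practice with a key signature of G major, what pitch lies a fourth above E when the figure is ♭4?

Ab

Counting 3 letter steps above E lands on A; in G major, that letter is A.
The b4 figure lowers it a semitone, giving Ab.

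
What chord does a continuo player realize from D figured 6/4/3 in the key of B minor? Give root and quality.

G major seventh

The figures 6/4/3 indicate a seventh chord in second inversion.
In second inversion the root lies a fourth above the bass: a fourth above D in B minor is G.
The chord tones are D, F#, G, B, giving G major seventh.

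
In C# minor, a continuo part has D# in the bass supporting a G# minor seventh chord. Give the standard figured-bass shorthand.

D# is the fifth of G# minor seventh, so the chord is in second inversion.
A seventh chord in second inversion is figured 6/4/3, conventionally abbreviated 4/3.

4/3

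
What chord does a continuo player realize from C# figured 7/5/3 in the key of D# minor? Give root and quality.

C# dominant seventh

The figures 7/5/3 indicate a seventh chord in root position.
In root position the bass is the root, so the root is C#.
The chord tones are C#, E#, G#, B, giving C# dominant seventh.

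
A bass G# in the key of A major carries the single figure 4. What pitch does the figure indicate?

Counting 3 letter steps above G# lands on C; in A major, that letter is C#.

C#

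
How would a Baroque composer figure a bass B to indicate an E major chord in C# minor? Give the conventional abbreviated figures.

B is the fifth of E major, so the chord is in second inversion.
A triad in second inversion is figured 6/4, conventionally abbreviated 6/4.

6/4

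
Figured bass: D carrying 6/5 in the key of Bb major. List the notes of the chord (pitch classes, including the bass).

The written figures 6/5 are shorthand for 6/5/3: the 3 is implied.
A third above D in this key is F.
A fifth above D in this key is A.
A sixth above D in this key is Bb.
Together with the bass D, this spells Bb major seventh in first inversion.

D, F, A, Bb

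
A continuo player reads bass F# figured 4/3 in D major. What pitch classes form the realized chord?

F#, A, B, D

The written figures 4/3 are shorthand for 6/4/3: the 6 is implied.
A third above F# in this key is A.
A fourth above F# in this key is B.
A sixth above F# in this key is D.
Together with the bass F#, this spells B minor seventh in second inversion.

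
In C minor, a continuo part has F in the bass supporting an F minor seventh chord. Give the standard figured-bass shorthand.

7

F is the root of F minor seventh, so the chord is in root position.
A seventh chord in root position is figured 7/5/3, conventionally abbreviated 7.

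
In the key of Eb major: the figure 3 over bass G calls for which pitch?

Bb

Counting 2 letter steps above G lands on B; in Eb major, that letter is Bb.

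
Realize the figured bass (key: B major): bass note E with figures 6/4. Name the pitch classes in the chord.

E, A#, C#

A fourth above E in this key is A#.
A sixth above E in this key is C#.
Together with the bass E, this spells A# diminished in second inversion.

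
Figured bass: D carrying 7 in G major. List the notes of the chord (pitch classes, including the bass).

The written figures 7 are shorthand for 7/5/3: the 5/3 are implied.
A third above D in this key is F#.
A fifth above D in this key is A.
A seventh above D in this key is C.
Together with the bass D, this spells D dominant seventh in root position.

D, F#, A, C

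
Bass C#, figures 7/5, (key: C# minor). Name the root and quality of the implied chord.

C# minor seventh

The figures 7/5 indicate a seventh chord in root position.
In root position the bass is the root, so the root is C#.
The chord tones are C#, E, G#, B, giving C# minor seventh.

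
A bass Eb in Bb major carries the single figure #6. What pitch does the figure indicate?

C#

Counting 5 letter steps above Eb lands on C; in Bb major, that letter is C.
The #6 figure raises it a semitone, giving C#.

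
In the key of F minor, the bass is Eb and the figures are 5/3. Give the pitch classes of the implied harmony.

Eb, G, Bb

A third above Eb in this key is G.
A fifth above Eb in this key is Bb.
Together with the bass Eb, this spells Eb major in root position.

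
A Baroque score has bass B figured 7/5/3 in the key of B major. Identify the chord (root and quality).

The figures 7/5/3 indicate a seventh chord in root position.
In root position the bass is the root, so the root is B.
The chord tones are B, D#, F#, A#, giving B major seventh.

B major seventh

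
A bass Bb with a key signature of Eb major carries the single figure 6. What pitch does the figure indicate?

G

Counting 5 letter steps above Bb lands on G; in Eb major, that letter is G.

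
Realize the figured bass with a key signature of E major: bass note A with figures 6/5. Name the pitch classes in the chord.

A, C#, E, F#

The written figures 6/5 are shorthand for 6/5/3: the 3 is implied.
A third above A in this key is C#.
A fifth above A in this key is E.
A sixth above A in this key is F#.
Together with the bass A, this spells F# minor seventh in first inversion.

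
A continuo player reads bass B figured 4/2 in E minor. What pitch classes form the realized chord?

The written figures 4/2 are shorthand for 6/4/2: the 6 is implied.
A second above B in this key is C.
A fourth above B in this key is E.
A sixth above B in this key is G.
Together with the bass B, this spells C major seventh in third inversion.

B, C, E, G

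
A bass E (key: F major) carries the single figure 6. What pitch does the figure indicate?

C

Counting 5 letter steps above E lands on C; in F major, that letter is C.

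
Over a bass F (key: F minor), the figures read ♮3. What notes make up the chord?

The written figures ♮3 are shorthand for 5/3: the 5 is implied.
A third above F in this key is Ab, made natural (A) by the ♮ figure.
A fifth above F in this key is C.
Together with the bass F, this spells F major in root position.

F, A, C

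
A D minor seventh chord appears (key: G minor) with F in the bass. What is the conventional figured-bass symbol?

6/5

F is the third of D minor seventh, so the chord is in first inversion.
A seventh chord in first inversion is figured 6/5/3, conventionally abbreviated 6/5.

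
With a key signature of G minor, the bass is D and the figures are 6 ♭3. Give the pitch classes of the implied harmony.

A third above D in this key is F, lowered to Fb by the flat.
A sixth above D in this key is Bb.

D, Fb, Bb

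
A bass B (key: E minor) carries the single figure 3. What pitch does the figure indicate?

D

Counting 2 letter steps above B lands on D; in E minor, that letter is D.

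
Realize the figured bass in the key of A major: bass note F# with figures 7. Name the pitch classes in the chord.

F#, A, C#, E

The written figures 7 are shorthand for 7/5/3: the 5/3 are implied.
A third above F# in this key is A.
A fifth above F# in this key is C#.
A seventh above F# in this key is E.
Together with the bass F#, this spells F# minor seventh in root position.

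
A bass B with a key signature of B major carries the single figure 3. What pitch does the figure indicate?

D#

Counting 2 letter steps above B lands on D; in B major, that letter is D#.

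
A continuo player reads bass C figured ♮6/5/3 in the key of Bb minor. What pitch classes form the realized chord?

A third above C in this key is Eb.
A fifth above C in this key is Gb.
A sixth above C in this key is Ab, made natural (A) by the ♮ figure.
Together with the bass C, this spells A diminished seventh in first inversion.

C, Eb, Gb, A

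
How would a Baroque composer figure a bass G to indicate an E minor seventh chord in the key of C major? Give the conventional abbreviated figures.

G is the third of E minor seventh, so the chord is in first inversion.
A seventh chord in first inversion is figured 6/5/3, conventionally abbreviated 6/5.

6/5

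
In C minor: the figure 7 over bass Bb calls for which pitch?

Counting 6 letter steps above Bb lands on A; in C minor, that letter is Ab.

Ab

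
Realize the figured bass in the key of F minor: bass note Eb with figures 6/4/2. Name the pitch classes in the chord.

A second above Eb in this key is F.
A fourth above Eb in this key is Ab.
A sixth above Eb in this key is C.
Together with the bass Eb, this spells F minor seventh in third inversion.

Eb, F, Ab, C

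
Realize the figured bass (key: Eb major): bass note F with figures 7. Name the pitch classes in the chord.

The written figures 7 are shorthand for 7/5/3: the 5/3 are implied.
A third above F in this key is Ab.
A fifth above F in this key is C.
A seventh above F in this key is Eb.
Together with the bass F, this spells F minor seventh in root position.

F, Ab, C, Eb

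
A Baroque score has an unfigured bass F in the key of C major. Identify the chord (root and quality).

F major

An unfigured bass indicates a triad in root position.
In root position the bass is the root, so the root is F.
The chord tones are F, A, C, giving F major.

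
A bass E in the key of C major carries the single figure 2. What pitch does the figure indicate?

F

Counting 1 letter step above E lands on F; in C major, that letter is F.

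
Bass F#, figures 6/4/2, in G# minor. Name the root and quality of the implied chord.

The figures 6/4/2 indicate a seventh chord in third inversion.
In third inversion the root lies a second above the bass: a second above F# in G# minor is G#.
The chord tones are F#, G#, B, D#, giving G# minor seventh.

G# minor seventh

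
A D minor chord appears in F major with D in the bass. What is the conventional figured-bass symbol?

no figures

D is the root of D minor, so the chord is in root position.
A triad in root position is figured 5/3, conventionally abbreviated (no figures — root-position triad).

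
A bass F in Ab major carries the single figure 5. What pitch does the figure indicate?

Counting 4 letter steps above F lands on C; in Ab major, that letter is C.

C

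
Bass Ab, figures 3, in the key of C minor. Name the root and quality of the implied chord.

The figures 3 indicate a triad in root position.
In root position the bass is the root, so the root is Ab.
The chord tones are Ab, C, Eb, giving Ab major.

Ab major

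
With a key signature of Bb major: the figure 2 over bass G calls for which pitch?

Counting 1 letter step above G lands on A; in Bb major, that letter is A.

A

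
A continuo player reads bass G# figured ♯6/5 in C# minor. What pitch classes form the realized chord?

The written figures ♯6/5 are shorthand for 6/5/3: the 3 is implied.
A third above G# in this key is B.
A fifth above G# in this key is D#.
A sixth above G# in this key is E, raised to E# by the sharp.
Together with the bass G#, this spells E# half-diminished seventh in first inversion.

G#, B, D#, E#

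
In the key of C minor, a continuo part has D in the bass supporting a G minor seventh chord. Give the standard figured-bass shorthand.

4/3

D is the fifth of G minor seventh, so the chord is in second inversion.
A seventh chord in second inversion is figured 6/4/3, conventionally abbreviated 4/3.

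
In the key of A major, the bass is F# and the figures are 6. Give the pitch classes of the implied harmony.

F#, A, D

The written figures 6 are shorthand for 6/3: the 3 is implied.
A third above F# in this key is A.
A sixth above F# in this key is D.
Together with the bass F#, this spells D major in first inversion.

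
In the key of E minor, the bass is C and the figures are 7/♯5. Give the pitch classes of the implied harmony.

C, E, G#, B

The written figures 7/♯5 are shorthand for 7/5/3: the 3 is implied.
A third above C in this key is E.
A fifth above C in this key is G, raised to G# by the sharp.
A seventh above C in this key is B.
Together with the bass C, this spells C augmented major seventh in root position.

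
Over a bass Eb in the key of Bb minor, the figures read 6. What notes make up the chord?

Eb, Gb, C

The written figures 6 are shorthand for 6/3: the 3 is implied.
A third above Eb in this key is Gb.
A sixth above Eb in this key is C.
Together with the bass Eb, this spells C diminished in first inversion.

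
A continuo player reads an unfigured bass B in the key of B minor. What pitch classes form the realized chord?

B, D, F#

An unfigured bass implies 5/3.
A third above B in this key is D.
A fifth above B in this key is F#.
Together with the bass B, this spells B minor in root position.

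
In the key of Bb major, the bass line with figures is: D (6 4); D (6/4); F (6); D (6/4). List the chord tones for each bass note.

D, G, Bb | D, G, Bb | F, A, D | D, G, Bb

D (6/4): D, G, Bb.
D (6/4): D, G, Bb.
F (6/3): F, A, D.
D (6/4): D, G, Bb.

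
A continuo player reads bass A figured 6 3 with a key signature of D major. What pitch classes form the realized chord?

A, C#, F#

A third above A in this key is C#.
A sixth above A in this key is F#.
Together with the bass A, this spells F# minor in first inversion.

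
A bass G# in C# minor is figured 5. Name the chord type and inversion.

5 is shorthand for 5/3.
Intervals of 5/3 above the bass form a triad; the bass is the root, so this is root position.

triad, root position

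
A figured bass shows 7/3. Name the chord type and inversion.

7/3 is shorthand for 7/5/3.
Intervals of 7/5/3 above the bass form a seventh chord; the bass is the root, so this is root position.

seventh chord, root position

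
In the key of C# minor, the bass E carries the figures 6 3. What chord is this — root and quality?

The figures 6 3 indicate a triad in first inversion.
In first inversion the root lies a sixth above the bass: a sixth above E in C# minor is C#.
The chord tones are E, G#, C#, giving C# minor.

C# minor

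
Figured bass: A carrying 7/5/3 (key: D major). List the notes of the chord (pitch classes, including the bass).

A, C#, E, G

A third above A in this key is C#.
A fifth above A in this key is E.
A seventh above A in this key is G.
Together with the bass A, this spells A dominant seventh in root position.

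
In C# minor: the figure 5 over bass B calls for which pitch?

Counting 4 letter steps above B lands on F; in C# minor, that letter is F#.

F#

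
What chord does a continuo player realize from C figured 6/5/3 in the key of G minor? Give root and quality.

The figures 6/5/3 indicate a seventh chord in first inversion.
In first inversion the root lies a sixth above the bass: a sixth above C in G minor is A.
The chord tones are C, Eb, G, A, giving A half-diminished seventh.

A half-diminished seventh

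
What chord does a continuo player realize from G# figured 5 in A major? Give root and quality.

The figures 5 indicate a triad in root position.
In root position the bass is the root, so the root is G#.
The chord tones are G#, B, D, giving G# diminished.

G# diminished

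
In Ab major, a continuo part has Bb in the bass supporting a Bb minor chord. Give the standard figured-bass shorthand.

Bb is the root of Bb minor, so the chord is in root position.
A triad in root position is figured 5/3, conventionally abbreviated (no figures — root-position triad).

no figures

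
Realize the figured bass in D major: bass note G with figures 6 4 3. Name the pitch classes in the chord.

G, B, C#, E

A third above G in this key is B.
A fourth above G in this key is C#.
A sixth above G in this key is E.
Together with the bass G, this spells C# half-diminished seventh in second inversion.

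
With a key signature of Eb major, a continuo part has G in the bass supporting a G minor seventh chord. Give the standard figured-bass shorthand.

7

G is the root of G minor seventh, so the chord is in root position.
A seventh chord in root position is figured 7/5/3, conventionally abbreviated 7.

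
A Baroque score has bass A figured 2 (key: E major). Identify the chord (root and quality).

B dominant seventh

The figures 2 indicate a seventh chord in third inversion.
In third inversion the root lies a second above the bass: a second above A in E major is B.
The chord tones are A, B, D#, F#, giving B dominant seventh.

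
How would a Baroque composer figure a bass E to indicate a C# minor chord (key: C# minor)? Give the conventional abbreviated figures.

6

E is the third of C# minor, so the chord is in first inversion.
A triad in first inversion is figured 6/3, conventionally abbreviated 6.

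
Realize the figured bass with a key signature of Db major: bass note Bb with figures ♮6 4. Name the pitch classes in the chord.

Bb, Eb, G

A fourth above Bb in this key is Eb.
A sixth above Bb in this key is Gb, made natural (G) by the ♮ figure.
Together with the bass Bb, this spells Eb major in second inversion.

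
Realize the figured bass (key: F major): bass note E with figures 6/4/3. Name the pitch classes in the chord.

A third above E in this key is G.
A fourth above E in this key is A.
A sixth above E in this key is C.
Together with the bass E, this spells A minor seventh in second inversion.

E, G, A, C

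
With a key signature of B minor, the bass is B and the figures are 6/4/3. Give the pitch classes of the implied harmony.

A third above B in this key is D.
A fourth above B in this key is E.
A sixth above B in this key is G.
Together with the bass B, this spells E minor seventh in second inversion.

B, D, E, G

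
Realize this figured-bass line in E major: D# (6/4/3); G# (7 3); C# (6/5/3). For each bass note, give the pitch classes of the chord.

D#, F#, G#, B | G#, B, D#, F# | C#, E, G#, A

D# (6/4/3): D#, F#, G#, B.
G# (7/5/3): G#, B, D#, F#.
C# (6/5/3): C#, E, G#, A.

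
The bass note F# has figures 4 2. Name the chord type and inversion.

seventh chord, third inversion

4 2 is shorthand for 6/4/2.
Intervals of 6/4/2 above the bass form a seventh chord; the bass is the seventh, so this is third inversion.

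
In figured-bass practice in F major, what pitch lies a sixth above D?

Counting 5 letter steps above D lands on B; in F major, that letter is Bb.

Bb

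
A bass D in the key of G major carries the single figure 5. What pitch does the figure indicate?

A

Counting 4 letter steps above D lands on A; in G major, that letter is A.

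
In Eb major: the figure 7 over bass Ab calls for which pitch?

G

Counting 6 letter steps above Ab lands on G; in Eb major, that letter is G.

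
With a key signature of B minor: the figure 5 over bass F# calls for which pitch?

Counting 4 letter steps above F# lands on C; in B minor, that letter is C#.

C#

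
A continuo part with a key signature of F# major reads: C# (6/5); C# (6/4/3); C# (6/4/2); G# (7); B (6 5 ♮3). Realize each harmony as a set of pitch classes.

C# (6/5/3): C#, E#, G#, A#.
C# (6/4/3): C#, E#, F#, A#.
C# (6/4/2): C#, D#, F#, A#.
G# (7/5/3): G#, B, D#, F#.
B (6/5/♮3): B, D, F#, G#.

C#, E#, G#, A# | C#, E#, F#, A# | C#, D#, F#, A# | G#, B, D#, F# | B, D, F#, G#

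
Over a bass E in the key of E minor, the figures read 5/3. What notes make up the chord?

E, G, B

A third above E in this key is G.
A fifth above E in this key is B.
Together with the bass E, this spells E minor in root position.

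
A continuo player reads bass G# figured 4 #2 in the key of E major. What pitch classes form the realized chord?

G#, A#, C#, E

The written figures 4 #2 are shorthand for 6/4/2: the 6 is implied.
A second above G# in this key is A, raised to A# by the sharp.
A fourth above G# in this key is C#.
A sixth above G# in this key is E.
Together with the bass G#, this spells A# half-diminished seventh in third inversion.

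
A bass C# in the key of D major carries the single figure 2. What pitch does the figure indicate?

Counting 1 letter step above C# lands on D; in D major, that letter is D.

D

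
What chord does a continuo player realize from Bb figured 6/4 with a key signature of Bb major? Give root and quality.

The figures 6/4 indicate a triad in second inversion.
In second inversion the root lies a fourth above the bass: a fourth above Bb in Bb major is Eb.
The chord tones are Bb, Eb, G, giving Eb major.

Eb major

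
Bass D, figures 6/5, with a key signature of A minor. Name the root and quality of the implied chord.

The figures 6/5 indicate a seventh chord in first inversion.
In first inversion the root lies a sixth above the bass: a sixth above D in A minor is B.
The chord tones are D, F, A, B, giving B half-diminished seventh.

B half-diminished seventh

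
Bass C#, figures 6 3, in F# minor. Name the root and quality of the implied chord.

A major

The figures 6 3 indicate a triad in first inversion.
In first inversion the root lies a sixth above the bass: a sixth above C# in F# minor is A.
The chord tones are C#, E, A, giving A major.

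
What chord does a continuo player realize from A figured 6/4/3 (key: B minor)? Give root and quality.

The figures 6/4/3 indicate a seventh chord in second inversion.
In second inversion the root lies a fourth above the bass: a fourth above A in B minor is D.
The chord tones are A, C#, D, F#, giving D major seventh.

D major seventh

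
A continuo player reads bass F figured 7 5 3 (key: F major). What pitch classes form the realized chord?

A third above F in this key is A.
A fifth above F in this key is C.
A seventh above F in this key is E.
Together with the bass F, this spells F major seventh in root position.

F, A, C, E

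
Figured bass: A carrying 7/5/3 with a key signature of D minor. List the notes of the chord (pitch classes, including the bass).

A third above A in this key is C.
A fifth above A in this key is E.
A seventh above A in this key is G.
Together with the bass A, this spells A minor seventh in root position.

A, C, E, G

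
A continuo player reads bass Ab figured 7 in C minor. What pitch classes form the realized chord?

Ab, C, Eb, G

The written figures 7 are shorthand for 7/5/3: the 5/3 are implied.
A third above Ab in this key is C.
A fifth above Ab in this key is Eb.
A seventh above Ab in this key is G.
Together with the bass Ab, this spells Ab major seventh in root position.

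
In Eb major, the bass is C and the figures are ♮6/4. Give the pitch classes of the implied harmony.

A fourth above C in this key is F.
A sixth above C in this key is Ab, made natural (A) by the ♮ figure.
Together with the bass C, this spells F major in second inversion.

C, F, A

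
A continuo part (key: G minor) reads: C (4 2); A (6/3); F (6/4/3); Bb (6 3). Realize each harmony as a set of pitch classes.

C, D, F, A | A, C, F | F, A, Bb, D | Bb, D, G

C (6/4/2): C, D, F, A.
A (6/3): A, C, F.
F (6/4/3): F, A, Bb, D.
Bb (6/3): Bb, D, G.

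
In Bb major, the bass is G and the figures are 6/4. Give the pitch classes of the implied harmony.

A fourth above G in this key is C.
A sixth above G in this key is Eb.
Together with the bass G, this spells C minor in second inversion.

G, C, Eb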